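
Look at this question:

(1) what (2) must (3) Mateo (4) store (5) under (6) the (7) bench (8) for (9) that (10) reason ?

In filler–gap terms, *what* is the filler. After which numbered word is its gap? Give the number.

In situ: Mateo must store what under the bench for that reason.
'what' is the direct object of 'store'. Fronting leaves a gap immediately after 'store':
What must Mateo store ___ under the bench for that reason?
'store' is word 4.

4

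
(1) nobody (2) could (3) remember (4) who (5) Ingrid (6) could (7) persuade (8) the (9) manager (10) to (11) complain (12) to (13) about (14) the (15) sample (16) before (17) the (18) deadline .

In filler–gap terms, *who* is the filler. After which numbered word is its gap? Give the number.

12

Underlying clause: Ingrid could persuade the manager to complain to who about the sample before the deadline.
The filler 'who' is interpreted as the object of the preposition 'to'. Fronting leaves a gap immediately after 'to':
Nobody could remember who Ingrid could persuade the manager to complain to ___ about the sample before the deadline.
'to' is word 12.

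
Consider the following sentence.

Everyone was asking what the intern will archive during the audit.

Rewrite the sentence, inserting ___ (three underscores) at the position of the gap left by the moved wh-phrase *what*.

Underlying clause: The intern will archive what during the audit.
'what' is the direct object of 'archive'. The gap is right after 'archive'.

Everyone was asking what the intern will archive ___ during the audit.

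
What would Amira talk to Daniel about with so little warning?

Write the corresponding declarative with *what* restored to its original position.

Amira would talk to Daniel about what with so little warning.

'what' is the object of the preposition 'about'. It moves to the left edge, and the trace sits right after 'about':
What would Amira talk to Daniel about ___ with so little warning?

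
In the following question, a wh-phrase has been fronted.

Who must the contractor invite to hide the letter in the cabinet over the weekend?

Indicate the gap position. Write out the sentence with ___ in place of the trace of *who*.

Who must the contractor invite ___ to hide the letter in the cabinet over the weekend?

Pre-movement form: The contractor must invite who to hide the letter in the cabinet over the weekend.
The filler 'who' is interpreted as the direct object of 'invite'. The gap is right after 'invite'.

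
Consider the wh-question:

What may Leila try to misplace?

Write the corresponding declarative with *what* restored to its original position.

Leila may try to misplace what.

The filler 'what' is interpreted as the direct object of 'misplace'. It moves to the left edge, and the trace sits right after 'misplace':
What may Leila try to misplace ___?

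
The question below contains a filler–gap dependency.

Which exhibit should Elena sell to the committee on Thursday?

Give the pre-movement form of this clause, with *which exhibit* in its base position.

The filler 'which exhibit' is interpreted as the direct object of 'sell'. Wh-movement fronts it, leaving a gap right after 'sell':
Which exhibit should Elena sell ___ to the committee on Thursday?

Elena should sell which exhibit to the committee on Thursday.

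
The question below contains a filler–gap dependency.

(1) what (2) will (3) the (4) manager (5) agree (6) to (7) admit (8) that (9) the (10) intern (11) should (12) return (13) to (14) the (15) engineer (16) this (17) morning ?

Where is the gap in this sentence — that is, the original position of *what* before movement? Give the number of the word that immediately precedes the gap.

Before movement: The manager will agree to admit that the intern should return what to the engineer this morning.
The filler 'what' is interpreted as the direct object of 'return'. It moves to the left edge, and the trace sits right after 'return':
What will the manager agree to admit that the intern should return ___ to the engineer this morning?
'return' is word 12.

12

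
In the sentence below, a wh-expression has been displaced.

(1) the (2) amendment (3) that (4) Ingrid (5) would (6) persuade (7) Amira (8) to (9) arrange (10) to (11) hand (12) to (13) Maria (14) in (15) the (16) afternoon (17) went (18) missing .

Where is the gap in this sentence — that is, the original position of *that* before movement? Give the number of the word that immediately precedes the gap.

'that' functions as the direct object of 'hand'. It moves to the left edge, and the trace sits right after 'hand':
The amendment that Ingrid would persuade Amira to arrange to hand ___ to Maria in the afternoon went missing.
'hand' is word 11.

11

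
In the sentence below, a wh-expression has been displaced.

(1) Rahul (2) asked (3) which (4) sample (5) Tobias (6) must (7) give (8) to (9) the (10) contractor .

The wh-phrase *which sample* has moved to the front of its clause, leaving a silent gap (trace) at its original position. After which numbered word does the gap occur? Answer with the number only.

Underlying clause: Tobias must give which sample to the contractor.
The filler 'which sample' is interpreted as the direct object of 'give'. It moves to the left edge, and the trace sits right after 'give':
Rahul asked which sample Tobias must give ___ to the contractor.
'give' is word 7.

7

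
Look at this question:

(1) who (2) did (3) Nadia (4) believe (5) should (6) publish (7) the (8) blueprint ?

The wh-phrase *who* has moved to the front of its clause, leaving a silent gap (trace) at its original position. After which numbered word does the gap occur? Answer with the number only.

4

In situ: Nadia did believe who should publish the blueprint.
'who' is the subject of the clause embedded under 'believe'. It moves to the left edge, and the trace sits right after 'believe':
Who did Nadia believe ___ should publish the blueprint?
'believe' is word 4.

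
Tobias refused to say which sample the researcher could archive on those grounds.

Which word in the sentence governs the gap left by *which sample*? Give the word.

Underlying clause: The researcher could archive which sample on those grounds.
The filler 'which sample' is interpreted as the direct object of 'archive'. Fronting leaves a gap immediately after 'archive':
Tobias refused to say which sample the researcher could archive ___ on those grounds.

archive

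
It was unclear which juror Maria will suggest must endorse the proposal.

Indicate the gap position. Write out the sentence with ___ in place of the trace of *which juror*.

It was unclear which juror Maria will suggest ___ must endorse the proposal.

In situ: Maria will suggest which juror must endorse the proposal.
The filler 'which juror' is interpreted as the subject of the clause embedded under 'suggest'. The gap is right after 'suggest'.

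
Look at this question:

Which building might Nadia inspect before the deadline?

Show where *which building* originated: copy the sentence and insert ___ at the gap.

In situ: Nadia might inspect which building before the deadline.
The filler 'which building' is interpreted as the direct object of 'inspect'. The gap is right after 'inspect'.

Which building might Nadia inspect ___ before the deadline?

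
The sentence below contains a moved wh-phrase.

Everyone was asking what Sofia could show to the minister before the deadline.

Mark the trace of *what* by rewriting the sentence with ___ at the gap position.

Everyone was asking what Sofia could show ___ to the minister before the deadline.

Underlying clause: Sofia could show what to the minister before the deadline.
'what' is the direct object of 'show'. The gap is right after 'show'.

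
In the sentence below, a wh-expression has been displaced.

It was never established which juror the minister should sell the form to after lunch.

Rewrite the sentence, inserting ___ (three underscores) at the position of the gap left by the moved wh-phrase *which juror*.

It was never established which juror the minister should sell the form to ___ after lunch.

Before movement: The minister should sell the form to which juror after lunch.
'which juror' is the object of the preposition 'to' (recipient of 'sell'). The gap is right after 'to'.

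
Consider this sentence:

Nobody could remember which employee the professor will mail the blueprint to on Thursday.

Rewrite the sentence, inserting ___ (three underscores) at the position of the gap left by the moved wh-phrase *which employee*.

Underlying clause: The professor will mail the blueprint to which employee on Thursday.
'which employee' is the object of the preposition 'to' (recipient of 'mail'). The gap is right after 'to'.

Nobody could remember which employee the professor will mail the blueprint to ___ on Thursday.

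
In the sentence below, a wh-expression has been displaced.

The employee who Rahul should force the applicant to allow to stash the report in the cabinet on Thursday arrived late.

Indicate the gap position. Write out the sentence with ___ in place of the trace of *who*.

The employee who Rahul should force the applicant to allow ___ to stash the report in the cabinet on Thursday arrived late.

'who' is the direct object of 'allow'. The gap is right after 'allow'.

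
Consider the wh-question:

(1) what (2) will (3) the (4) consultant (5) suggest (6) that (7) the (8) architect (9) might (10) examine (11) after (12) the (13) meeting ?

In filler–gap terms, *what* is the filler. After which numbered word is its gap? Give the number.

Before movement: The consultant will suggest that the architect might examine what after the meeting.
'what' functions as the direct object of 'examine'. Wh-movement fronts it, leaving a gap right after 'examine':
What will the consultant suggest that the architect might examine ___ after the meeting?
'examine' is word 10.

10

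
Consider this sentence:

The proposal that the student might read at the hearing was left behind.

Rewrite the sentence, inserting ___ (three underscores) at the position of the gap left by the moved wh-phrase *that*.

The proposal that the student might read ___ at the hearing was left behind.

'that' functions as the direct object of 'read'. The gap is right after 'read'.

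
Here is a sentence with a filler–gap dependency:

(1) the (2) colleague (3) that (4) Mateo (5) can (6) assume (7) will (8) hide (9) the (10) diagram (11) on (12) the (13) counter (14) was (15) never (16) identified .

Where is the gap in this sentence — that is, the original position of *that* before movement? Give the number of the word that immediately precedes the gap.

'that' functions as the subject of the clause embedded under 'assume'. Wh-movement fronts it, leaving a gap right after 'assume':
The colleague that Mateo can assume ___ will hide the diagram on the counter was never identified.
'assume' is word 6.

6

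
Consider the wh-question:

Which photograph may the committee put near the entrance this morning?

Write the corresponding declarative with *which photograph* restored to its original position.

The committee may put which photograph near the entrance this morning.

The filler 'which photograph' is interpreted as the direct object of 'put'. Wh-movement fronts it, leaving a gap right after 'put':
Which photograph may the committee put ___ near the entrance this morning?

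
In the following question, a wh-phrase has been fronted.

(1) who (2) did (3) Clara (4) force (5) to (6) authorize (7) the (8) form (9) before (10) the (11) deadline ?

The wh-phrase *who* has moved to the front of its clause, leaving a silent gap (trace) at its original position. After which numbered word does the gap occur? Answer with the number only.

Underlying clause: Clara did force who to authorize the form before the deadline.
'who' is the direct object of 'force'. It moves to the left edge, and the trace sits right after 'force':
Who did Clara force ___ to authorize the form before the deadline?
'force' is word 4.

4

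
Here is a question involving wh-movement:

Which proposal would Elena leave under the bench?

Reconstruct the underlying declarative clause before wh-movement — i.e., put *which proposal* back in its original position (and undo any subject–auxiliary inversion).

'which proposal' functions as the direct object of 'leave'. Wh-movement fronts it, leaving a gap right after 'leave':
Which proposal would Elena leave ___ under the bench?

Elena would leave which proposal under the bench.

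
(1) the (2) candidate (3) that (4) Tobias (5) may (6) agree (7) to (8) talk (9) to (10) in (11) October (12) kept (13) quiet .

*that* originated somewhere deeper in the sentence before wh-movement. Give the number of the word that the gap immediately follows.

The filler 'that' is interpreted as the object of the preposition 'to'. Fronting leaves a gap immediately after 'to':
The candidate that Tobias may agree to talk to ___ in October kept quiet.
'to' is word 9.

9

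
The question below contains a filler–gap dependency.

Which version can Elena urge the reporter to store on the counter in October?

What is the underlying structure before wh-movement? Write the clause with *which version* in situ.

Elena can urge the reporter to store which version on the counter in October.

The filler 'which version' is interpreted as the direct object of 'store'. Wh-movement fronts it, leaving a gap right after 'store':
Which version can Elena urge the reporter to store ___ on the counter in October?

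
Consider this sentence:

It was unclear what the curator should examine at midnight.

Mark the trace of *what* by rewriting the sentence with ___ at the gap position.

It was unclear what the curator should examine ___ at midnight.

Pre-movement form: The curator should examine what at midnight.
'what' functions as the direct object of 'examine'. The gap is right after 'examine'.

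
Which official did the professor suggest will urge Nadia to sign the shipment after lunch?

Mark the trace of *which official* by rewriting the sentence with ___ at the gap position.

Which official did the professor suggest ___ will urge Nadia to sign the shipment after lunch?

Underlying clause: The professor did suggest which official will urge Nadia to sign the shipment after lunch.
'which official' is the subject of the clause embedded under 'suggest'. The gap is right after 'suggest'.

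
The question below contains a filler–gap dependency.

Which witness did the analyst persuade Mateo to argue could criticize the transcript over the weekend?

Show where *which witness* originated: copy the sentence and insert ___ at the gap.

Which witness did the analyst persuade Mateo to argue ___ could criticize the transcript over the weekend?

Before movement: The analyst did persuade Mateo to argue which witness could criticize the transcript over the weekend.
'which witness' is the subject of the clause embedded under 'argue'. The gap is right after 'argue'.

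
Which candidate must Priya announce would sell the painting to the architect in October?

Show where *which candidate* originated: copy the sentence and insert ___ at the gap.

Underlying clause: Priya must announce which candidate would sell the painting to the architect in October.
'which candidate' functions as the subject of the clause embedded under 'announce'. The gap is right after 'announce'.

Which candidate must Priya announce ___ would sell the painting to the architect in October?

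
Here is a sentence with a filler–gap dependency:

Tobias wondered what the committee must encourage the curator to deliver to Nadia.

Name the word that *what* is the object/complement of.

In situ: The committee must encourage the curator to deliver what to Nadia.
'what' functions as the direct object of 'deliver'. Wh-movement fronts it, leaving a gap right after 'deliver':
Tobias wondered what the committee must encourage the curator to deliver ___ to Nadia.

deliver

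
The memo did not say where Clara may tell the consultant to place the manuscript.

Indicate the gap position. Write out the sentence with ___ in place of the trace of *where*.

Pre-movement form: Clara may tell the consultant to place the manuscript where.
'where' functions as the locative complement of 'place'. The gap is right after 'manuscript'.

The memo did not say where Clara may tell the consultant to place the manuscript ___.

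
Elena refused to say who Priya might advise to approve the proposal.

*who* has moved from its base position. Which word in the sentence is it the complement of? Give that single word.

Before movement: Priya might advise who to approve the proposal.
'who' is the direct object of 'advise'. It moves to the left edge, and the trace sits right after 'advise':
Elena refused to say who Priya might advise ___ to approve the proposal.

advise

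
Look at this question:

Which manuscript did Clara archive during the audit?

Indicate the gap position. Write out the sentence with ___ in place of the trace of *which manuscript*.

Which manuscript did Clara archive ___ during the audit?

Underlying clause: Clara did archive which manuscript during the audit.
'which manuscript' is the direct object of 'archive'. The gap is right after 'archive'.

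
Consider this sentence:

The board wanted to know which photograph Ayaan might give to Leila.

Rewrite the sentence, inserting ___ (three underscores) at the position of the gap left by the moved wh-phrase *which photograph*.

The board wanted to know which photograph Ayaan might give ___ to Leila.

Pre-movement form: Ayaan might give which photograph to Leila.
'which photograph' functions as the direct object of 'give'. The gap is right after 'give'.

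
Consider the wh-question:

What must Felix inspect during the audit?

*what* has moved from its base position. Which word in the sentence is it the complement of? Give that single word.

inspect

Underlying clause: Felix must inspect what during the audit.
'what' is the direct object of 'inspect'. Fronting leaves a gap immediately after 'inspect':
What must Felix inspect ___ during the audit?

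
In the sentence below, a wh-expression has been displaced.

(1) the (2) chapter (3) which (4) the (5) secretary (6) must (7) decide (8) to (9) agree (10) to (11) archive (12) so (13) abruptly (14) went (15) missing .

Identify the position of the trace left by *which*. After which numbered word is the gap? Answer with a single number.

11

'which' is the direct object of 'archive'. Fronting leaves a gap immediately after 'archive':
The chapter which the secretary must decide to agree to archive ___ so abruptly went missing.
'archive' is word 11.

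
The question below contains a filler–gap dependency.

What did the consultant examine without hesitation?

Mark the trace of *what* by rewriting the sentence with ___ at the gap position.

Underlying clause: The consultant did examine what without hesitation.
'what' functions as the direct object of 'examine'. The gap is right after 'examine'.

What did the consultant examine ___ without hesitation?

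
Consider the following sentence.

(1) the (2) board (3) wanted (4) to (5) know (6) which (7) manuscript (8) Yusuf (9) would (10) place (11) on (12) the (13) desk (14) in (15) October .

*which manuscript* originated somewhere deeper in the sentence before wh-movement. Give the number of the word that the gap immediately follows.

10

Pre-movement form: Yusuf would place which manuscript on the desk in October.
'which manuscript' is the direct object of 'place'. Wh-movement fronts it, leaving a gap right after 'place':
The board wanted to know which manuscript Yusuf would place ___ on the desk in October.
'place' is word 10.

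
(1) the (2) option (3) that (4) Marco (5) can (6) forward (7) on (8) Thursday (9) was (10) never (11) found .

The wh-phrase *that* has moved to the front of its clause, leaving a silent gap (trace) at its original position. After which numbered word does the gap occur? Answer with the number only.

'that' is the direct object of 'forward'. Fronting leaves a gap immediately after 'forward':
The option that Marco can forward ___ on Thursday was never found.
'forward' is word 6.

6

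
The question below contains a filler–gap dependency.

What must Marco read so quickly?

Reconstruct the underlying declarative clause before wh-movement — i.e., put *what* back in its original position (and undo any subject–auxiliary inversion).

'what' is the direct object of 'read'. Wh-movement fronts it, leaving a gap right after 'read':
What must Marco read ___ so quickly?

Marco must read what so quickly.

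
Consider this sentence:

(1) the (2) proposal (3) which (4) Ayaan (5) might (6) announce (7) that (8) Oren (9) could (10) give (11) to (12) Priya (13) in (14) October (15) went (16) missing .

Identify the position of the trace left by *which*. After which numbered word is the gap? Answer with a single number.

10

'which' is the direct object of 'give'. It moves to the left edge, and the trace sits right after 'give':
The proposal which Ayaan might announce that Oren could give ___ to Priya in October went missing.
'give' is word 10.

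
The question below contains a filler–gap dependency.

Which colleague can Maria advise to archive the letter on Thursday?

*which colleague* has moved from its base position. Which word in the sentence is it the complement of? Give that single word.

advise

Pre-movement form: Maria can advise which colleague to archive the letter on Thursday.
The filler 'which colleague' is interpreted as the direct object of 'advise'. Fronting leaves a gap immediately after 'advise':
Which colleague can Maria advise ___ to archive the letter on Thursday?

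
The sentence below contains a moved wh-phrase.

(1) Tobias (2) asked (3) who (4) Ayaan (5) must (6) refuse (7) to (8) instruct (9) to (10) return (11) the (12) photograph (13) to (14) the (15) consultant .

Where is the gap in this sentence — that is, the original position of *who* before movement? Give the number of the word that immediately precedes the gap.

8

In situ: Ayaan must refuse to instruct who to return the photograph to the consultant.
'who' is the direct object of 'instruct'. Fronting leaves a gap immediately after 'instruct':
Tobias asked who Ayaan must refuse to instruct ___ to return the photograph to the consultant.
'instruct' is word 8.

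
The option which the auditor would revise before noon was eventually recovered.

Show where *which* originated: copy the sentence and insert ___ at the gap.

'which' functions as the direct object of 'revise'. The gap is right after 'revise'.

The option which the auditor would revise ___ before noon was eventually recovered.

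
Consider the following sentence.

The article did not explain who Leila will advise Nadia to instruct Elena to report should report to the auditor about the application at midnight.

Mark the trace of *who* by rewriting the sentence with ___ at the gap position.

The article did not explain who Leila will advise Nadia to instruct Elena to report ___ should report to the auditor about the application at midnight.

Pre-movement form: Leila will advise Nadia to instruct Elena to report who should report to the auditor about the application at midnight.
'who' is the subject of the clause embedded under 'report'. The gap is right after 'report'.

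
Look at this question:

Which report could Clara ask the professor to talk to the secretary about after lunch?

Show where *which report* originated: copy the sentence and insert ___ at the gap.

Underlying clause: Clara could ask the professor to talk to the secretary about which report after lunch.
'which report' is the object of the preposition 'about'. The gap is right after 'about'.

Which report could Clara ask the professor to talk to the secretary about ___ after lunch?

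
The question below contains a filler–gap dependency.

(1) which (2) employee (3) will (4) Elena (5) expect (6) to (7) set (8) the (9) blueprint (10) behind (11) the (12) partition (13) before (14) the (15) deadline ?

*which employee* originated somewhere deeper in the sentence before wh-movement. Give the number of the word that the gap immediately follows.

5

In situ: Elena will expect which employee to set the blueprint behind the partition before the deadline.
'which employee' is the direct object of 'expect'. It moves to the left edge, and the trace sits right after 'expect':
Which employee will Elena expect ___ to set the blueprint behind the partition before the deadline?
'expect' is word 5.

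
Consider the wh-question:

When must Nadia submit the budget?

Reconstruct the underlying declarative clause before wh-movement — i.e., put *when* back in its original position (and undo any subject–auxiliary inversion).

'when' is the temporal adjunct. It moves to the left edge, and the trace sits right after 'budget':
When must Nadia submit the budget ___?

Nadia must submit the budget when.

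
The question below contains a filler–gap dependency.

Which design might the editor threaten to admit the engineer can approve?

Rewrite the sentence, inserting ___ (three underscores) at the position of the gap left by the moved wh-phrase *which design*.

Underlying clause: The editor might threaten to admit the engineer can approve which design.
The filler 'which design' is interpreted as the direct object of 'approve'. The gap is right after 'approve'.

Which design might the editor threaten to admit the engineer can approve ___?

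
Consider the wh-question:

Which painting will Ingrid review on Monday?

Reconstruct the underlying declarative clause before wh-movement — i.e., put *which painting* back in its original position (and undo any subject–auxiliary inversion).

'which painting' is the direct object of 'review'. Fronting leaves a gap immediately after 'review':
Which painting will Ingrid review ___ on Monday?

Ingrid will review which painting on Monday.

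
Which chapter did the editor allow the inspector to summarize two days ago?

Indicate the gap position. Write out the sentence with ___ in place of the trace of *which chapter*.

Which chapter did the editor allow the inspector to summarize ___ two days ago?

Before movement: The editor did allow the inspector to summarize which chapter two days ago.
The filler 'which chapter' is interpreted as the direct object of 'summarize'. The gap is right after 'summarize'.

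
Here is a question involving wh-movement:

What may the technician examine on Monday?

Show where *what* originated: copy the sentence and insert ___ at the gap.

In situ: The technician may examine what on Monday.
'what' functions as the direct object of 'examine'. The gap is right after 'examine'.

What may the technician examine ___ on Monday?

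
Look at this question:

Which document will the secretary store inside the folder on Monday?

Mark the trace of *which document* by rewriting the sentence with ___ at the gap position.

Pre-movement form: The secretary will store which document inside the folder on Monday.
The filler 'which document' is interpreted as the direct object of 'store'. The gap is right after 'store'.

Which document will the secretary store ___ inside the folder on Monday?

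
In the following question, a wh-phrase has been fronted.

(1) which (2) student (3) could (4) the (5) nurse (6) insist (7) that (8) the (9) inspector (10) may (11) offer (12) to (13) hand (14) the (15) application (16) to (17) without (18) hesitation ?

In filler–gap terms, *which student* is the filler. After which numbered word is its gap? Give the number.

16

Pre-movement form: The nurse could insist that the inspector may offer to hand the application to which student without hesitation.
The filler 'which student' is interpreted as the object of the preposition 'to' (recipient of 'hand'). Wh-movement fronts it, leaving a gap right after 'to':
Which student could the nurse insist that the inspector may offer to hand the application to ___ without hesitation?
'to' is word 16.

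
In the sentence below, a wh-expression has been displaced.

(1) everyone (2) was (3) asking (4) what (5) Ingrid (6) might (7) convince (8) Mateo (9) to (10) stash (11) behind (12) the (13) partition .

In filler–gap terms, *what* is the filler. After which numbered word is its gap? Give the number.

10

Before movement: Ingrid might convince Mateo to stash what behind the partition.
'what' is the direct object of 'stash'. Fronting leaves a gap immediately after 'stash':
Everyone was asking what Ingrid might convince Mateo to stash ___ behind the partition.
'stash' is word 10.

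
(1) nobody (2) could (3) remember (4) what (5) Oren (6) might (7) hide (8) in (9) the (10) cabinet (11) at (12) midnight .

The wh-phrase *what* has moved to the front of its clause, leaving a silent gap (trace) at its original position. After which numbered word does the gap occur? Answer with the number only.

7

Pre-movement form: Oren might hide what in the cabinet at midnight.
The filler 'what' is interpreted as the direct object of 'hide'. Wh-movement fronts it, leaving a gap right after 'hide':
Nobody could remember what Oren might hide ___ in the cabinet at midnight.
'hide' is word 7.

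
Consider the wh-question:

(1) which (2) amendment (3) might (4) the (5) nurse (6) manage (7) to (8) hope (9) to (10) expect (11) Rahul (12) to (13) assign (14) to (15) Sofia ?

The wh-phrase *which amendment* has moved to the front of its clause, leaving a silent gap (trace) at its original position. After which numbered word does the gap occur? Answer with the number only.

13

Pre-movement form: The nurse might manage to hope to expect Rahul to assign which amendment to Sofia.
The filler 'which amendment' is interpreted as the direct object of 'assign'. Fronting leaves a gap immediately after 'assign':
Which amendment might the nurse manage to hope to expect Rahul to assign ___ to Sofia?
'assign' is word 13.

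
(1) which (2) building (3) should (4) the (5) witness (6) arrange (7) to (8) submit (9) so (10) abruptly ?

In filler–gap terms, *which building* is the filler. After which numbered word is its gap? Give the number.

8

Pre-movement form: The witness should arrange to submit which building so abruptly.
'which building' functions as the direct object of 'submit'. Wh-movement fronts it, leaving a gap right after 'submit':
Which building should the witness arrange to submit ___ so abruptly?
'submit' is word 8.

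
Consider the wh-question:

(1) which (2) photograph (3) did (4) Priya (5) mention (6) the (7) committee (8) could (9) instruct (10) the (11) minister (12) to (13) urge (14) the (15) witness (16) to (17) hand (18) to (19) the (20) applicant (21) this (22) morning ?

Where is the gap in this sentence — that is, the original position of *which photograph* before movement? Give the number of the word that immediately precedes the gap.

17

Before movement: Priya did mention the committee could instruct the minister to urge the witness to hand which photograph to the applicant this morning.
'which photograph' is the direct object of 'hand'. Wh-movement fronts it, leaving a gap right after 'hand':
Which photograph did Priya mention the committee could instruct the minister to urge the witness to hand ___ to the applicant this morning?
'hand' is word 17.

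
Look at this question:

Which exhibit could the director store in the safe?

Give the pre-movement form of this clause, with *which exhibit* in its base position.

'which exhibit' functions as the direct object of 'store'. Wh-movement fronts it, leaving a gap right after 'store':
Which exhibit could the director store ___ in the safe?

The director could store which exhibit in the safe.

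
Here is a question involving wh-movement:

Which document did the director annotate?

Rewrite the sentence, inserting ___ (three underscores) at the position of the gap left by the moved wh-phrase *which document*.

Which document did the director annotate ___?

Pre-movement form: The director did annotate which document.
'which document' functions as the direct object of 'annotate'. The gap is right after 'annotate'.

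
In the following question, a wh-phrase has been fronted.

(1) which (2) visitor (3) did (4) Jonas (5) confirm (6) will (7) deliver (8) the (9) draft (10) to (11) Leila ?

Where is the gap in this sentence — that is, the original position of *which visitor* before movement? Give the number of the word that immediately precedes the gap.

Underlying clause: Jonas did confirm which visitor will deliver the draft to Leila.
'which visitor' is the subject of the clause embedded under 'confirm'. Wh-movement fronts it, leaving a gap right after 'confirm':
Which visitor did Jonas confirm ___ will deliver the draft to Leila?
'confirm' is word 5.

5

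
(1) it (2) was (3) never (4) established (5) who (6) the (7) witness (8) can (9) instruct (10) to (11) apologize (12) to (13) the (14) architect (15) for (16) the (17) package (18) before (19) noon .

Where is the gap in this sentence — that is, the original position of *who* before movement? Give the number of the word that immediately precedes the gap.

Underlying clause: The witness can instruct who to apologize to the architect for the package before noon.
'who' functions as the direct object of 'instruct'. Wh-movement fronts it, leaving a gap right after 'instruct':
It was never established who the witness can instruct ___ to apologize to the architect for the package before noon.
'instruct' is word 9.

9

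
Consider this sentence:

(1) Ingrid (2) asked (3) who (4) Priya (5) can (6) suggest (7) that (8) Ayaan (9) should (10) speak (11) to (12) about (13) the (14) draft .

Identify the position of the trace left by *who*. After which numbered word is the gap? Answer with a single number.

In situ: Priya can suggest that Ayaan should speak to who about the draft.
The filler 'who' is interpreted as the object of the preposition 'to'. Wh-movement fronts it, leaving a gap right after 'to':
Ingrid asked who Priya can suggest that Ayaan should speak to ___ about the draft.
'to' is word 11.

11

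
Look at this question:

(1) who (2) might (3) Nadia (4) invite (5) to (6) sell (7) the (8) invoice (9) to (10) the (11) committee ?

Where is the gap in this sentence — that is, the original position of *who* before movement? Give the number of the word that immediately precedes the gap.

Underlying clause: Nadia might invite who to sell the invoice to the committee.
'who' functions as the direct object of 'invite'. It moves to the left edge, and the trace sits right after 'invite':
Who might Nadia invite ___ to sell the invoice to the committee?
'invite' is word 4.

4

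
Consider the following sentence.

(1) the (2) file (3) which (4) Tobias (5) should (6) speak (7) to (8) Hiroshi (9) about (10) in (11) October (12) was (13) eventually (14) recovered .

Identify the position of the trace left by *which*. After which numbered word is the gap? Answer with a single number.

The filler 'which' is interpreted as the object of the preposition 'about'. Wh-movement fronts it, leaving a gap right after 'about':
The file which Tobias should speak to Hiroshi about ___ in October was eventually recovered.
'about' is word 9.

9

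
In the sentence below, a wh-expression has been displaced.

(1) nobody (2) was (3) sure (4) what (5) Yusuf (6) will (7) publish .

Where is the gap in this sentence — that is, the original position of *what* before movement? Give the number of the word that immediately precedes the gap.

Before movement: Yusuf will publish what.
'what' is the direct object of 'publish'. Fronting leaves a gap immediately after 'publish':
Nobody was sure what Yusuf will publish ___.
'publish' is word 7.

7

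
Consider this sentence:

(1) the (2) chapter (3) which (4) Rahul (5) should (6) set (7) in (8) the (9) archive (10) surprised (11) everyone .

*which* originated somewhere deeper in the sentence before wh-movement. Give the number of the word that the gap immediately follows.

6

The filler 'which' is interpreted as the direct object of 'set'. Wh-movement fronts it, leaving a gap right after 'set':
The chapter which Rahul should set ___ in the archive surprised everyone.
'set' is word 6.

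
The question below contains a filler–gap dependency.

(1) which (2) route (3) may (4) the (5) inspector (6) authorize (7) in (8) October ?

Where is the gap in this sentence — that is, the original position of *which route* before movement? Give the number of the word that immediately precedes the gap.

Before movement: The inspector may authorize which route in October.
The filler 'which route' is interpreted as the direct object of 'authorize'. Fronting leaves a gap immediately after 'authorize':
Which route may the inspector authorize ___ in October?
'authorize' is word 6.

6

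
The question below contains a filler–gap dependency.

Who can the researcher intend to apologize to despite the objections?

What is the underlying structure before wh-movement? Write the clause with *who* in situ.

The researcher can intend to apologize to who despite the objections.

'who' functions as the object of the preposition 'to'. Wh-movement fronts it, leaving a gap right after 'to':
Who can the researcher intend to apologize to ___ despite the objections?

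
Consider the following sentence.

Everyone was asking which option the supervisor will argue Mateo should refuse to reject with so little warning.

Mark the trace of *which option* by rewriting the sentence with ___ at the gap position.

Everyone was asking which option the supervisor will argue Mateo should refuse to reject ___ with so little warning.

In situ: The supervisor will argue Mateo should refuse to reject which option with so little warning.
'which option' functions as the direct object of 'reject'. The gap is right after 'reject'.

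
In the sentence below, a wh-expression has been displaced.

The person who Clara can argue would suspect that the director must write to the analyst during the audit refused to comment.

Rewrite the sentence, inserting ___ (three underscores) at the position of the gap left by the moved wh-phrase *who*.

The filler 'who' is interpreted as the subject of the clause embedded under 'argue'. The gap is right after 'argue'.

The person who Clara can argue ___ would suspect that the director must write to the analyst during the audit refused to comment.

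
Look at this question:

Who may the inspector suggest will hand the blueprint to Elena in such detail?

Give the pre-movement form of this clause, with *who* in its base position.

The inspector may suggest who will hand the blueprint to Elena in such detail.

The filler 'who' is interpreted as the subject of the clause embedded under 'suggest'. Wh-movement fronts it, leaving a gap right after 'suggest':
Who may the inspector suggest ___ will hand the blueprint to Elena in such detail?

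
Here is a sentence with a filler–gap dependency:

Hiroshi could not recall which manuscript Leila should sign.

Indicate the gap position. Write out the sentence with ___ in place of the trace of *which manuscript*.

In situ: Leila should sign which manuscript.
'which manuscript' is the direct object of 'sign'. The gap is right after 'sign'.

Hiroshi could not recall which manuscript Leila should sign ___.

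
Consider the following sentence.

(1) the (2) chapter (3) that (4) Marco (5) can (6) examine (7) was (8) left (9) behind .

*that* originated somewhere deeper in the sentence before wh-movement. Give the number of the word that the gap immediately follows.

'that' functions as the direct object of 'examine'. Fronting leaves a gap immediately after 'examine':
The chapter that Marco can examine ___ was left behind.
'examine' is word 6.

6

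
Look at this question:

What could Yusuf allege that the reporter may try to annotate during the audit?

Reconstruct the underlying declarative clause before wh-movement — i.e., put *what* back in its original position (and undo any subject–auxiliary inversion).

Yusuf could allege that the reporter may try to annotate what during the audit.

'what' functions as the direct object of 'annotate'. Wh-movement fronts it, leaving a gap right after 'annotate':
What could Yusuf allege that the reporter may try to annotate ___ during the audit?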